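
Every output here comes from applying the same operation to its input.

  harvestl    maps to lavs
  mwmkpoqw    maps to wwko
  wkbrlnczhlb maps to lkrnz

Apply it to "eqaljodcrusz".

zqlocu

The rule is to keep every other character starting from the second (positions 2nd, 4th, 6th, ...), then move the last character to the front.
On "eqaljodcrusz": the first step gives "qlocuz", and the second then gives "zqlocu".
(Check on "mwmkpoqw": → "wkow" → "wwko" ✓)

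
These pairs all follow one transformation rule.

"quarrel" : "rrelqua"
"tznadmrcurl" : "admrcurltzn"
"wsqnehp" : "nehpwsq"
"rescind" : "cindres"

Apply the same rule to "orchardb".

Each output is the input with this applied: move the first 3 characters to the end (rotate left by 3).
On "orchardb" that produces "hardborc".

hardborc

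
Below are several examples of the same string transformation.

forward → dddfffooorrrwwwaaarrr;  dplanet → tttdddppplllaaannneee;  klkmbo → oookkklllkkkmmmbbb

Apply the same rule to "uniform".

The pattern: move the last character to the front, then repeat every character 3 times.
For "uniform", step one produces "munifor"; step two turns that into "mmmuuunnniiifffooorrr".

mmmuuunnniiifffooorrr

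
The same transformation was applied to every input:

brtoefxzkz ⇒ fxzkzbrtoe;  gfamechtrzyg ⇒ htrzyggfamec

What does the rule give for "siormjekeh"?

The rule is to swap the front and back halves of the string.
Doing the same to "siormjekeh": "jekehsiorm".

jekehsiorm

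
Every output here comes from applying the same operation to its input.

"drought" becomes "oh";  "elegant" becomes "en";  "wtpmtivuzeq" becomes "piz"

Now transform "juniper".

Rule — keep one character in every 3, starting at position 3 (positions 3rd, 6th, 9th, ...).
On "juniper" that produces "ne".

ne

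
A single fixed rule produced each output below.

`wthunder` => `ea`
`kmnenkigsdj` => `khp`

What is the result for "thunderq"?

The rule is to shift every letter 3 places backward in the alphabet (wrapping around), then keep one character in every 3, starting at position 3 (positions 3rd, 6th, 9th, ...).
Working it through for "thunderq": intermediate "qerkabon", final "rb".

rb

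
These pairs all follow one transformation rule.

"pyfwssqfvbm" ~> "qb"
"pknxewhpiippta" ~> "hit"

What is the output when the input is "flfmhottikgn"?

Rule — keep one character in every 3, starting at position 1 (positions 1st, 4th, 7th, ...), then delete the first 2 characters.
Applying both steps to "flfmhottikgn": "fmtk", then "tk".

tk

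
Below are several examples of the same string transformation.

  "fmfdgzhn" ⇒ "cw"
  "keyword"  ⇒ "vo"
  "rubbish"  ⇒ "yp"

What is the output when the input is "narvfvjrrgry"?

osov

The transformation: shift every letter 3 places backward in the alphabet (wrapping around), then keep one character in every 3, starting at position 3 (positions 3rd, 6th, 9th, ...).
For "narvfvjrrgry", step one produces "kxoscsgoodov"; step two turns that into "osov".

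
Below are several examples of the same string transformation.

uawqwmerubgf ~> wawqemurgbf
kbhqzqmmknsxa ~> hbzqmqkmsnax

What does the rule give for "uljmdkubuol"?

In each case the input is transformed by: delete the first character, then swap each adjacent pair of characters (1↔2, 3↔4, ...).
On "uljmdkubuol": the first step gives "ljmdkubuol", and the second then gives "jldmukublo".

jldmukublo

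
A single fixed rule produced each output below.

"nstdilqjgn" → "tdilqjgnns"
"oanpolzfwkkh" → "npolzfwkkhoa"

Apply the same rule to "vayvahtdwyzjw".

The rule is to move the first 2 characters to the end (rotate left by 2).
On "vayvahtdwyzjw" that produces "yvahtdwyzjwva".

yvahtdwyzjwva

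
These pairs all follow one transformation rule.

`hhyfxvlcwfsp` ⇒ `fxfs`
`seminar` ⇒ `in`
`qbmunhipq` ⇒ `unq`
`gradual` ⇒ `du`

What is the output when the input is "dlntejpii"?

The pattern: swap each adjacent pair of characters (1↔2, 3↔4, ...), then keep one character in every 3, starting at position 3 (positions 3rd, 6th, 9th, ...).
So "dlntejpii" becomes "tei".

tei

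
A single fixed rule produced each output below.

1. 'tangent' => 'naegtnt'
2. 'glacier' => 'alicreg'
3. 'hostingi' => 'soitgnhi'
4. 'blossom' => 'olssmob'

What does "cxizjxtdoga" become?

ixjztxodagc

Looking at the pairs, the operation is to move the first character to the end, then swap each adjacent pair of characters (1↔2, 3↔4, ...).
Starting from "cxizjxtdoga": after the first operation, "xizjxtdogac"; after the second, "ixjztxodagc".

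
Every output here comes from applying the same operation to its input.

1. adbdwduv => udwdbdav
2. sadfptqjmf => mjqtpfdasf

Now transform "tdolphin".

Rule — reverse the string, then move the first character to the end.
Starting from "tdolphin": after the first operation, "nihplodt"; after the second, "ihplodtn".

ihplodtn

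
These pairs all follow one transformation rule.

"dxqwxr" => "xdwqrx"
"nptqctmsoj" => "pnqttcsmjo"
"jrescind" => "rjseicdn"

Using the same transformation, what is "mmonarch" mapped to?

mmnorahc

The pattern: swap each adjacent pair of characters (1↔2, 3↔4, ...).
So "mmonarch" becomes "mmnorahc".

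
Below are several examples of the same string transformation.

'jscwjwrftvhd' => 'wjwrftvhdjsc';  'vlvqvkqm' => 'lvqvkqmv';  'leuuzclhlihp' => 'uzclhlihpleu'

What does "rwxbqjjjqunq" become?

bqjjjqunqrwx

Looking at the pairs, the operation is to move the last 3 characters to the front (rotate right by 3), then swap the front and back halves of the string.
On "rwxbqjjjqunq": the first step gives "unqrwxbqjjjq", and the second then gives "bqjjjqunqrwx".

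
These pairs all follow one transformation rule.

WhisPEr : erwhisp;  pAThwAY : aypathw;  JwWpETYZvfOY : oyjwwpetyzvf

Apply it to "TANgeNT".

Looking at the pairs, the operation is to move the last 2 characters to the front (rotate right by 2), then convert every letter to lowercase.
Applying both steps to "TANgeNT": "NTTANge", then "nttange".

nttange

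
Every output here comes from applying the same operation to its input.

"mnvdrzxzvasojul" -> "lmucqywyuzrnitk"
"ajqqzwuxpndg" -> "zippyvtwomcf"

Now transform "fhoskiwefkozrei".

egnrjhvdejnyqdh

Each output is the input with this applied: shift every letter 1 place backward in the alphabet (wrapping around).
"fhoskiwefkozrei" → "egnrjhvdejnyqdh".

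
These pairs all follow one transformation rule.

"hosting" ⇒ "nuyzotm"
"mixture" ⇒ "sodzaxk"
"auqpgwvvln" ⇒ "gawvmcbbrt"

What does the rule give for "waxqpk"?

cgdwvq

The rule is to shift every letter 6 places forward in the alphabet (wrapping around).
So "waxqpk" becomes "cgdwvq".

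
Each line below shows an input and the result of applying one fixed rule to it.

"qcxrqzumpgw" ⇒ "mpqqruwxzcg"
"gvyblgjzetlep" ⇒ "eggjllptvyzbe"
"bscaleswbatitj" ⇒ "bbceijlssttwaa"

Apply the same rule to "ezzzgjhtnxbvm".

Looking at the pairs, the operation is to sort the characters into alphabetical order, then move the first 2 characters to the end (rotate left by 2).
Applying both steps to "ezzzgjhtnxbvm": "beghjmntvxzzz", then "ghjmntvxzzzbe".

ghjmntvxzzzbe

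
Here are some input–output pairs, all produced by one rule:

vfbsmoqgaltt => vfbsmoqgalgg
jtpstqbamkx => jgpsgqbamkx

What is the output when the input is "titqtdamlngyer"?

What's happening: replace every "t" with "g".
"titqtdamlngyer" → "gigqgdamlngyer".

gigqgdamlngyer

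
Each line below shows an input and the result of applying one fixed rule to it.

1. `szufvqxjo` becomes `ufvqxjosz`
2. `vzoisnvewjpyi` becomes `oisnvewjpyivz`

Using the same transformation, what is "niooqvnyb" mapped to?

Looking at the pairs, the operation is to move the first 2 characters to the end (rotate left by 2).
For "niooqvnyb" the result is "ooqvnybni".

ooqvnybni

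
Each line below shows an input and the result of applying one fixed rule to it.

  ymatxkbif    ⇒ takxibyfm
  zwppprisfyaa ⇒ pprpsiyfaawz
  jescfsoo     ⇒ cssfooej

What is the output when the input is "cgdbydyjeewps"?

The pattern: move the first 2 characters to the end (rotate left by 2), then swap each adjacent pair of characters (1↔2, 3↔4, ...).
On "cgdbydyjeewps": the first step gives "dbydyjeewpscg", and the second then gives "bddyjyeepwcsg".

bddyjyeepwcsg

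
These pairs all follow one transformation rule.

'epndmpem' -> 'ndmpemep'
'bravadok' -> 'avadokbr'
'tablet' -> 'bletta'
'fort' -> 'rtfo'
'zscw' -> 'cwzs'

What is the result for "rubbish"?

In each case the input is transformed by: move the first 2 characters to the end (rotate left by 2).
Doing the same to "rubbish": "bbishru".

bbishru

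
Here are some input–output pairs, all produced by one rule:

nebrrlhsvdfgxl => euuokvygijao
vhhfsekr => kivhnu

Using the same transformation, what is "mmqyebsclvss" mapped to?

tbhevfoyvv

What's happening: delete the first 2 characters, then shift every letter 3 places forward in the alphabet (wrapping around).
Applying both steps to "mmqyebsclvss": "qyebsclvss", then "tbhevfoyvv".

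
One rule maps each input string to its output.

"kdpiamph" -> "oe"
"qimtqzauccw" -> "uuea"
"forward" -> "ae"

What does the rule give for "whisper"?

ai

What's happening: shift every letter 4 places forward in the alphabet (wrapping around), then keep only the vowels.
Starting from "whisper": after the first operation, "almwtiv"; after the second, "ai".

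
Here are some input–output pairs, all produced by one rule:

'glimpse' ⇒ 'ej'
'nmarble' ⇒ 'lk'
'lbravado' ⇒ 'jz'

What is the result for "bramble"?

zp

Each output is the input with this applied: shift every letter 2 places backward in the alphabet (wrapping around), then keep only the first 2 characters.
On "bramble": the first step gives "zpykzjc", and the second then gives "zp".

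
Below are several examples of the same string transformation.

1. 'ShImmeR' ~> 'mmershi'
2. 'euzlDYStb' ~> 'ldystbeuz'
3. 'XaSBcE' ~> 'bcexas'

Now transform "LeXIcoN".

The rule is to move the first 3 characters to the end (rotate left by 3), then convert every letter to lowercase.
"LeXIcoN" → "IcoNLeX" → "iconlex".

iconlex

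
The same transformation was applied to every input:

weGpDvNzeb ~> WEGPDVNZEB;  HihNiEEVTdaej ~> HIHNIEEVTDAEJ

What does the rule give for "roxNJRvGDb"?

Each output is the input with this applied: convert every letter to uppercase.
"roxNJRvGDb" → "ROXNJRVGDB".

ROXNJRVGDB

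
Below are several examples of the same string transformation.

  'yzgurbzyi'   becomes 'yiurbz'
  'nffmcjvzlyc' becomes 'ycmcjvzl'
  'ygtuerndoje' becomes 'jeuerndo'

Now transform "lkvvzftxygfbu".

buvzftxygf

What's happening: delete the first 3 characters, then move the last 2 characters to the front (rotate right by 2).
Applying both steps to "lkvvzftxygfbu": "vzftxygfbu", then "buvzftxygf".
(Check on "nffmcjvzlyc": → "mcjvzlyc" → "ycmcjvzl" ✓)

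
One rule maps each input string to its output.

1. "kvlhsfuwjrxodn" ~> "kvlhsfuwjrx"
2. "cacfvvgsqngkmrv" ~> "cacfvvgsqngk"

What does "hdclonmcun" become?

The rule is to delete the last 3 characters.
On "hdclonmcun" that produces "hdclonm".

hdclonm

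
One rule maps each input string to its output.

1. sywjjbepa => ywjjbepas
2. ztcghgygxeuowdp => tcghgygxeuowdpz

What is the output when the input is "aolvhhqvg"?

In each case the input is transformed by: move the first character to the end.
So "aolvhhqvg" becomes "olvhhqvga".

olvhhqvga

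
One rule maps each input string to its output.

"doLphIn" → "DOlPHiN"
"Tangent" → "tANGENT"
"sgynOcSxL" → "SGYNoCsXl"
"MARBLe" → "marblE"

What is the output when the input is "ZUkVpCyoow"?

zuKvPcYOOW

In each case the input is transformed by: flip the case of every letter.
So "ZUkVpCyoow" becomes "zuKvPcYOOW".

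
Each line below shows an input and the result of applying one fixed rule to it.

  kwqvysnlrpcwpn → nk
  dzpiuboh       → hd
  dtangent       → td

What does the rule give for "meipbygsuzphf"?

Each output is the input with this applied: move the last character to the front, then keep only the first 2 characters.
Applying that to "meipbygsuzphf" gives "fm".
(Check on "dzpiuboh": → "hdzpiubo" → "hd" ✓)

fm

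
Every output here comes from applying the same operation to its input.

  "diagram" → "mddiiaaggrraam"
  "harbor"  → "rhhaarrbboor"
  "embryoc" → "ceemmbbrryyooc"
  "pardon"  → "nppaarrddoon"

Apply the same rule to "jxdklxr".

rjjxxddkkllxxr

The rule is to double every character, then move the last character to the front.
Doing the same to "jxdklxr": "rjjxxddkkllxxr".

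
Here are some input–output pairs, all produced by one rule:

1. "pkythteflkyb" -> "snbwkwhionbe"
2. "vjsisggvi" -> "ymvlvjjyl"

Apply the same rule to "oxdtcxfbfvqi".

In each case the input is transformed by: shift every letter 3 places forward in the alphabet (wrapping around).
So "oxdtcxfbfvqi" becomes "ragwfaieiytl".

ragwfaieiytl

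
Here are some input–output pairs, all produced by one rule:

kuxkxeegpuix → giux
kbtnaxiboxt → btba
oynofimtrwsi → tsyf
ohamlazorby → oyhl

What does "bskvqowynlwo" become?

Rule — keep one character in every 3, starting at position 2 (positions 2nd, 5th, 8th, ...), then move the last 2 characters to the front (rotate right by 2).
For "bskvqowynlwo", step one produces "sqyw"; step two turns that into "ywsq".

ywsq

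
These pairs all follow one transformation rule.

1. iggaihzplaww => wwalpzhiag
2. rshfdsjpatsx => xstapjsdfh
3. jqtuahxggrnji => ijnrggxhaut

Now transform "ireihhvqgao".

oagqvhhie

The transformation: reverse the string, then delete the last 2 characters.
"ireihhvqgao" → "oagqvhhieri" → "oagqvhhie".
(Check on "iggaihzplaww": → "wwalpzhiaggi" → "wwalpzhiag" ✓)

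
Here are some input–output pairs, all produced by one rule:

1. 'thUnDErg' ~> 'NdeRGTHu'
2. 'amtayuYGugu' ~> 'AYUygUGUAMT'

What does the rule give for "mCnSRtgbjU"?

srTGBJuMcN

The rule is to move the first 3 characters to the end (rotate left by 3), then flip the case of every letter.
"mCnSRtgbjU" → "SRtgbjUmCn" → "srTGBJuMcN".
(Check on "thUnDErg": → "nDErgthU" → "NdeRGTHu" ✓)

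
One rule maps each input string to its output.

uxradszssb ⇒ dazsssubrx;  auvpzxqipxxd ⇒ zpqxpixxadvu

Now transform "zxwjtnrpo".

tjrnopxzw

Each output is the input with this applied: move the first 3 characters to the end (rotate left by 3), then swap each adjacent pair of characters (1↔2, 3↔4, ...).
"zxwjtnrpo" → "tjrnopxzw".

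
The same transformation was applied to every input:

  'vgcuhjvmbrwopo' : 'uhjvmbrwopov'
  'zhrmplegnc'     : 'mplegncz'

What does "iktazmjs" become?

The pattern: move the first 3 characters to the end (rotate left by 3), then delete the last 2 characters.
On "iktazmjs": the first step gives "azmjsikt", and the second then gives "azmjsi".
(Check on "zhrmplegnc": → "mplegnczhr" → "mplegncz" ✓)

azmjsi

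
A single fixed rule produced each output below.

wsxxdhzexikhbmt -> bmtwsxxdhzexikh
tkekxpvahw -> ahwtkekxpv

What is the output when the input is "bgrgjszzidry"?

Each output is the input with this applied: move the last 3 characters to the front (rotate right by 3).
On "bgrgjszzidry" that produces "drybgrgjszzi".

drybgrgjszzi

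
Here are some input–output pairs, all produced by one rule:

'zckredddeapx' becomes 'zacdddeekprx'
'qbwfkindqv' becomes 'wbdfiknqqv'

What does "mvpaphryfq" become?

yafhmppqrv

Looking at the pairs, the operation is to sort the characters into alphabetical order, then move the last character to the front.
Applying that to "mvpaphryfq" gives "yafhmppqrv".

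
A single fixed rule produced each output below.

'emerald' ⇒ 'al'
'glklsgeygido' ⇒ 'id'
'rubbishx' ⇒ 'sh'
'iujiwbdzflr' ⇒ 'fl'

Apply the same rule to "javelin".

li

In each case the input is transformed by: move the last character to the front, then keep only the last 2 characters.
"javelin" → "njaveli" → "li".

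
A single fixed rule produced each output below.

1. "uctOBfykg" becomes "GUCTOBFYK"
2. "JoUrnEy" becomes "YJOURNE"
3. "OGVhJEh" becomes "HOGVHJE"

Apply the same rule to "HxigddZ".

The transformation: move the last character to the front, then convert every letter to uppercase.
Applying both steps to "HxigddZ": "ZHxigdd", then "ZHXIGDD".

ZHXIGDD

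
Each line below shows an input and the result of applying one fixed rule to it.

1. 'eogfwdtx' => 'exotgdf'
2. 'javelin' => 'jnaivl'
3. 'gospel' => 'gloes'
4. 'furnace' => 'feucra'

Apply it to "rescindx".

rxedsnc

In each case the input is transformed by: take characters alternately from the front and the back (1st, last, 2nd, 2nd-last, ...), then delete the last character.
On "rescindx": the first step gives "rxedsnci", and the second then gives "rxedsnc".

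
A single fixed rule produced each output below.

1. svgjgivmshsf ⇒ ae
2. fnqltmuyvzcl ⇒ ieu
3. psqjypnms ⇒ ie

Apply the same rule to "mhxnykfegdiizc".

The pattern: shift every letter 8 places backward in the alphabet (wrapping around), then keep only the vowels.
Starting from "mhxnykfegdiizc": after the first operation, "ezpfqcxwyvaaru"; after the second, "eaau".

eaau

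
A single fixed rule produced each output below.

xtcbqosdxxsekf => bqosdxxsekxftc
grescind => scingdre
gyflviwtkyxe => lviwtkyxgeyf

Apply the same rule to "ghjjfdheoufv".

The transformation: swap the first and last characters, then move the first 3 characters to the end (rotate left by 3).
For "ghjjfdheoufv", step one produces "vhjjfdheoufg"; step two turns that into "jfdheoufgvhj".

jfdheoufgvhj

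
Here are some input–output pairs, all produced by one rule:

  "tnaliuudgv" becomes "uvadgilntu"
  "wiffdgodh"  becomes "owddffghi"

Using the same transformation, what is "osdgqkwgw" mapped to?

The pattern: sort the characters into alphabetical order, then move the last 2 characters to the front (rotate right by 2).
On "osdgqkwgw": the first step gives "dggkoqsww", and the second then gives "wwdggkoqs".

wwdggkoqs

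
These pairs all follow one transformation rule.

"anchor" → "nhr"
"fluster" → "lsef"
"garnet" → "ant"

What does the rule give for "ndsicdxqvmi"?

Rule — move the first character to the end, then keep every other character starting from the first (positions 1st, 3rd, 5th, ...).
For "ndsicdxqvmi", step one produces "dsicdxqvmin"; step two turns that into "didqmn".

didqmn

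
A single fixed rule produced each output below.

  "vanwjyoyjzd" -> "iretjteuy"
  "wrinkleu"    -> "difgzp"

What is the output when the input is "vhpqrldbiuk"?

Rule — delete the first 2 characters, then shift every letter 5 places backward in the alphabet (wrapping around).
"vhpqrldbiuk" → "pqrldbiuk" → "klmgywdpf".

klmgywdpf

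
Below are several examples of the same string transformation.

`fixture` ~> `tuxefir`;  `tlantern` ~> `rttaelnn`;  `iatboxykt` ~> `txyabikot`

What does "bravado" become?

Each output is the input with this applied: sort the characters into alphabetical order, then move the last 3 characters to the front (rotate right by 3).
Applying both steps to "bravado": "aabdorv", then "orvaabd".

orvaabd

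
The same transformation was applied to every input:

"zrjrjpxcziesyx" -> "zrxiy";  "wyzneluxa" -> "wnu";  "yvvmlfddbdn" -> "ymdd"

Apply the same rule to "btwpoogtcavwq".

The pattern: keep one character in every 3, starting at position 1 (positions 1st, 4th, 7th, ...).
Applying that to "btwpoogtcavwq" gives "bpgaq".

bpgaq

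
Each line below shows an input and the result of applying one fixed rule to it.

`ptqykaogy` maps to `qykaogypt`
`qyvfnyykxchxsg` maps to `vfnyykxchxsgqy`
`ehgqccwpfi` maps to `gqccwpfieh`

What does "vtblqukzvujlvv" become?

Each output is the input with this applied: move the first 2 characters to the end (rotate left by 2).
"vtblqukzvujlvv" → "blqukzvujlvvvt".

blqukzvujlvvvt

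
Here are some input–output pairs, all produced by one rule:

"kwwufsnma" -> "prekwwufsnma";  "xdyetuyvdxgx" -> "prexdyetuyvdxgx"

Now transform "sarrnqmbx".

presarrnqmbx

The transformation: prepend "pre".
Doing the same to "sarrnqmbx": "presarrnqmbx".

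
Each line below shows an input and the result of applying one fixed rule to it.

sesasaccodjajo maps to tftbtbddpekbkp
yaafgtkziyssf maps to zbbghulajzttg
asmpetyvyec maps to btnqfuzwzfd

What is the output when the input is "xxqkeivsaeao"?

The transformation: shift every letter 1 place forward in the alphabet (wrapping around).
"xxqkeivsaeao" → "yyrlfjwtbfbp".

yyrlfjwtbfbp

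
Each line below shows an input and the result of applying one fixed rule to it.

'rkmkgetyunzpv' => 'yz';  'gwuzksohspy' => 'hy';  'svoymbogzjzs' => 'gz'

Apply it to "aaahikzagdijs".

Rule — keep one character in every 3, starting at position 2 (positions 2nd, 5th, 8th, ...), then delete the first 2 characters.
On "aaahikzagdijs": the first step gives "aiai", and the second then gives "ai".

ai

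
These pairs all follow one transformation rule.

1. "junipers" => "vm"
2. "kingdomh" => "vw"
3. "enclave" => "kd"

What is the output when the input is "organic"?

oq

Rule — shift every letter 8 places forward in the alphabet (wrapping around), then keep one character in every 3, starting at position 3 (positions 3rd, 6th, 9th, ...).
Doing the same to "organic": "oq".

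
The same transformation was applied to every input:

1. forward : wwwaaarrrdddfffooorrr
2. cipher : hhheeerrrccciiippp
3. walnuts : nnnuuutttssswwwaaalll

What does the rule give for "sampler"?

pppllleeerrrsssaaammm

The transformation: move the first 3 characters to the end (rotate left by 3), then repeat every character 3 times.
Starting from "sampler": after the first operation, "plersam"; after the second, "pppllleeerrrsssaaammm".
(Check on "forward": → "wardfor" → "wwwaaarrrdddfffooorrr" ✓)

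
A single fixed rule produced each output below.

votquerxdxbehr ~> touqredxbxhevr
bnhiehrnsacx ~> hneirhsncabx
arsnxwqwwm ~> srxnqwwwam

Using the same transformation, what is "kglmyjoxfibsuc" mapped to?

lgymojfxbiuskc

The rule is to move the first character to the end, then swap each adjacent pair of characters (1↔2, 3↔4, ...).
For "kglmyjoxfibsuc", step one produces "glmyjoxfibsuck"; step two turns that into "lgymojfxbiuskc".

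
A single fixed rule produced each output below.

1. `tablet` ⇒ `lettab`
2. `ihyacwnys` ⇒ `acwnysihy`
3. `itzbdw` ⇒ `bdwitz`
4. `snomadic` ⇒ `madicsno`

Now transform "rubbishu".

What's happening: move the first 3 characters to the end (rotate left by 3).
Applying that to "rubbishu" gives "bishurub".

bishurub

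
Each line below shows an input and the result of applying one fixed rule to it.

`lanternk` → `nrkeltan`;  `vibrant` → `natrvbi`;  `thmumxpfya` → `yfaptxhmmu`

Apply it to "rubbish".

sihbrbu

What's happening: move the last 2 characters to the front (rotate right by 2), then take characters alternately from the front and the back (1st, last, 2nd, 2nd-last, ...).
Starting from "rubbish": after the first operation, "shrubbi"; after the second, "sihbrbu".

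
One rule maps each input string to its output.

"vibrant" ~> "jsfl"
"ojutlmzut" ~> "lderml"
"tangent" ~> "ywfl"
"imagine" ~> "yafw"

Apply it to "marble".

tdw

Rule — delete the first 3 characters, then shift every letter 8 places backward in the alphabet (wrapping around).
Working it through for "marble": intermediate "ble", final "tdw".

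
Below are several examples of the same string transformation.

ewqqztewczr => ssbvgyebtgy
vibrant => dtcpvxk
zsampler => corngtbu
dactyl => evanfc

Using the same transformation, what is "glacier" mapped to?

cekgtin

Looking at the pairs, the operation is to move the first 2 characters to the end (rotate left by 2), then shift every letter 2 places forward in the alphabet (wrapping around).
Starting from "glacier": after the first operation, "aciergl"; after the second, "cekgtin".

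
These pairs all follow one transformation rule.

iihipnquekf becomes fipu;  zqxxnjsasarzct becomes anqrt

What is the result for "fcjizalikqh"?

In each case the input is transformed by: keep one character in every 3, starting at position 2 (positions 2nd, 5th, 8th, ...), then sort the characters into alphabetical order.
For "fcjizalikqh", step one produces "czih"; step two turns that into "chiz".

chiz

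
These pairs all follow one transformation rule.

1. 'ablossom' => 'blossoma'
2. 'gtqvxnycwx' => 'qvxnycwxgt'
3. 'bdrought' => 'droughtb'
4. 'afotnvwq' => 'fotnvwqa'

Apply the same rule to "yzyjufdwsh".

yjufdwshyz

In each case the input is transformed by: swap the front and back halves of the string, then move the last 3 characters to the front (rotate right by 3).
For "yzyjufdwsh" the result is "yjufdwshyz".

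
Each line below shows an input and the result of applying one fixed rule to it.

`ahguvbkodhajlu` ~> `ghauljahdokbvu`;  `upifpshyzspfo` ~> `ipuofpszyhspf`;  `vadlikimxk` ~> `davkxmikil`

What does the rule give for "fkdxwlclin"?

dkfnilclwx

The rule is to reverse the string, then move the last 3 characters to the front (rotate right by 3).
On "fkdxwlclin" that produces "dkfnilclwx".
(Check on "vadlikimxk": → "kxmikildav" → "davkxmikil" ✓)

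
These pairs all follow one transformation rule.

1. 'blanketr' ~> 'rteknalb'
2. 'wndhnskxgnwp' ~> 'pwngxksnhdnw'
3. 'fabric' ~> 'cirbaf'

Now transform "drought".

Each output is the input with this applied: reverse the string.
"drought" → "thguord".

thguord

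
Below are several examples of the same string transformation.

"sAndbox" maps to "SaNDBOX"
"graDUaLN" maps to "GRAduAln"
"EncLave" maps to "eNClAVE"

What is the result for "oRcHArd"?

The pattern: flip the case of every letter.
Applying that to "oRcHArd" gives "OrChaRD".

OrChaRD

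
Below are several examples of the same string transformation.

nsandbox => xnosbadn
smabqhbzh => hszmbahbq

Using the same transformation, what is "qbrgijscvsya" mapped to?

aqybsrvgcisj

The rule is to reverse the string, then take characters alternately from the front and the back (1st, last, 2nd, 2nd-last, ...).
So "qbrgijscvsya" becomes "aqybsrvgcisj".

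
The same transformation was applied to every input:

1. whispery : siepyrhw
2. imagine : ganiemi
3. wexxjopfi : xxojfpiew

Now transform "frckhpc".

In each case the input is transformed by: swap each adjacent pair of characters (1↔2, 3↔4, ...), then move the first 2 characters to the end (rotate left by 2).
Applying that to "frckhpc" gives "kcphcrf".

kcphcrf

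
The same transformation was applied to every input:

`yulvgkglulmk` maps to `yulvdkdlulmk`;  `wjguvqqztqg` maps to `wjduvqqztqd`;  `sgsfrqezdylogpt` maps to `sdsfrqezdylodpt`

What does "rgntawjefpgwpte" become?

rdntawjefpdwpte

Each output is the input with this applied: replace every "g" with "d".
For "rgntawjefpgwpte" the result is "rdntawjefpdwpte".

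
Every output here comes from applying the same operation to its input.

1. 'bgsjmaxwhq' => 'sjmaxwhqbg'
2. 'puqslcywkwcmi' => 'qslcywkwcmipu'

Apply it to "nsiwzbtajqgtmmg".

The rule is to move the first 2 characters to the end (rotate left by 2).
Applying that to "nsiwzbtajqgtmmg" gives "iwzbtajqgtmmgns".

iwzbtajqgtmmgns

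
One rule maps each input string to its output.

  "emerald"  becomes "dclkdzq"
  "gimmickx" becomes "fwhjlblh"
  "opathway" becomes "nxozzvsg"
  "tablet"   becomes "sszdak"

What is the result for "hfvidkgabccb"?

gaebubhaczjf

The rule is to take characters alternately from the front and the back (1st, last, 2nd, 2nd-last, ...), then shift every letter 1 place backward in the alphabet (wrapping around).
Starting from "hfvidkgabccb": after the first operation, "hbfcvcibdakg"; after the second, "gaebubhaczjf".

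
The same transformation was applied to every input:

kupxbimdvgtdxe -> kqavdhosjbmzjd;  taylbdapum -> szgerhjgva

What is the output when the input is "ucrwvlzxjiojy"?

Rule — shift every letter 6 places forward in the alphabet (wrapping around), then move the last character to the front.
Applying both steps to "ucrwvlzxjiojy": "aixcbrfdpoupe", then "eaixcbrfdpoup".

eaixcbrfdpoup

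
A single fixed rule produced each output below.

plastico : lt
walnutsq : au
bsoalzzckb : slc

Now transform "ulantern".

The rule is to delete the last character, then keep one character in every 3, starting at position 2 (positions 2nd, 5th, 8th, ...).
"ulantern" → "ulanter" → "lt".

lt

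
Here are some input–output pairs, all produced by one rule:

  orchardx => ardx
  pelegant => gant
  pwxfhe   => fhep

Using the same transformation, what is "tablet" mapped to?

The transformation: swap the front and back halves of the string, then keep only the first 4 characters.
Applying that to "tablet" gives "lett".
(Check on "orchardx": → "ardxorch" → "ardx" ✓)

lett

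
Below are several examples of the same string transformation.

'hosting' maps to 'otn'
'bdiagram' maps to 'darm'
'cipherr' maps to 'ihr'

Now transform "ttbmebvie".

tmbi

The pattern: keep every other character starting from the second (positions 2nd, 4th, 6th, ...).
For "ttbmebvie" the result is "tmbi".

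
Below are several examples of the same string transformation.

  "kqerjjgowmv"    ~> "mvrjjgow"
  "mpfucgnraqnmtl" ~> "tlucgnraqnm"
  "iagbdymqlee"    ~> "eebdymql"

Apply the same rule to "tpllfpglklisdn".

Rule — delete the first 3 characters, then move the last 2 characters to the front (rotate right by 2).
Applying that to "tpllfpglklisdn" gives "dnlfpglklis".

dnlfpglklis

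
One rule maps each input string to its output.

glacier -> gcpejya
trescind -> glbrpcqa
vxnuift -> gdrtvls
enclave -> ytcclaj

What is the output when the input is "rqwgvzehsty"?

qrwpouetxcf

In each case the input is transformed by: move the last 3 characters to the front (rotate right by 3), then shift every letter 2 places backward in the alphabet (wrapping around).
Applying both steps to "rqwgvzehsty": "styrqwgvzeh", then "qrwpouetxcf".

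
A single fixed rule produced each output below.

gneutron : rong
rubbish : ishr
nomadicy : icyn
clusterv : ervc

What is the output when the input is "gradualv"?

alvg

Each output is the input with this applied: move the last 3 characters to the front (rotate right by 3), then keep only the first 4 characters.
Doing the same to "gradualv": "alvg".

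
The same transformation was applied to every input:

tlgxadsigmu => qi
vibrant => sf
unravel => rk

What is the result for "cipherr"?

In each case the input is transformed by: shift every letter 3 places backward in the alphabet (wrapping around), then keep only the first 2 characters.
Applying both steps to "cipherr": "zfmeboo", then "zf".

zf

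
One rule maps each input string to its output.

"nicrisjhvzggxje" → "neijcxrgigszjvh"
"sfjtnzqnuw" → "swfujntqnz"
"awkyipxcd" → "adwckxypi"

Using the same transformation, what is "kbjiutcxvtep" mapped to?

kpbejtivuxtc

What's happening: take characters alternately from the front and the back (1st, last, 2nd, 2nd-last, ...).
For "kbjiutcxvtep" the result is "kpbejtivuxtc".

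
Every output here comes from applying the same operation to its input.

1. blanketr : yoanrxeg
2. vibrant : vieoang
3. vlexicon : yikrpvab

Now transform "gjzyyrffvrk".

wtlmelsseix

Looking at the pairs, the operation is to swap each adjacent pair of characters (1↔2, 3↔4, ...), then shift every letter 13 places forward in the alphabet (wrapping around) — i.e. ROT13.
For "gjzyyrffvrk", step one produces "jgyzryffrvk"; step two turns that into "wtlmelsseix".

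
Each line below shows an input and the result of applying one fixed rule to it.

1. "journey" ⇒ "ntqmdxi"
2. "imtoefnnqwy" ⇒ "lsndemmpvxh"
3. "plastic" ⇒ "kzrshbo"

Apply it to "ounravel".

Looking at the pairs, the operation is to move the first character to the end, then shift every letter 1 place backward in the alphabet (wrapping around).
Starting from "ounravel": after the first operation, "unravelo"; after the second, "tmqzudkn".

tmqzudkn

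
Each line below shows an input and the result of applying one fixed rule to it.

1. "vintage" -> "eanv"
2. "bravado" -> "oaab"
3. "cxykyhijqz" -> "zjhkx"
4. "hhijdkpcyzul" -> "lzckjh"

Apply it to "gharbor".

rbag

Looking at the pairs, the operation is to reverse the string, then keep every other character starting from the first (positions 1st, 3rd, 5th, ...).
Working it through for "gharbor": intermediate "robrahg", final "rbag".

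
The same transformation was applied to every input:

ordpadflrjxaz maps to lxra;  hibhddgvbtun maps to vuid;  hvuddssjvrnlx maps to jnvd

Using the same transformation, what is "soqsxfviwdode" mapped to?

Rule — keep one character in every 3, starting at position 2 (positions 2nd, 5th, 8th, ...), then swap the front and back halves of the string.
"soqsxfviwdode" → "oxio" → "ioox".
(Check on "ordpadflrjxaz": → "ralx" → "lxra" ✓)

ioox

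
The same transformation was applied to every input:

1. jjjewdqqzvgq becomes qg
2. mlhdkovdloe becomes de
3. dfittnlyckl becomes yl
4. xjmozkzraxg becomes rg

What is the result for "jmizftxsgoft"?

What's happening: keep one character in every 3, starting at position 2 (positions 2nd, 5th, 8th, ...), then delete the first 2 characters.
Starting from "jmizftxsgoft": after the first operation, "mfsf"; after the second, "sf".

sf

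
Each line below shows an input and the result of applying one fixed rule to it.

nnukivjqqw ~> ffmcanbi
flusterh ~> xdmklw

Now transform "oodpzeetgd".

ggvhrwwl

In each case the input is transformed by: delete the last 2 characters, then shift every letter 8 places backward in the alphabet (wrapping around).
For "oodpzeetgd", step one produces "oodpzeet"; step two turns that into "ggvhrwwl".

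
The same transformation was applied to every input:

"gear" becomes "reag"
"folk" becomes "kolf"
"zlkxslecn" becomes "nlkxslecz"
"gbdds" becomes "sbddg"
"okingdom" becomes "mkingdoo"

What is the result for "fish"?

hisf

In each case the input is transformed by: swap the first and last characters.
Applying that to "fish" gives "hisf".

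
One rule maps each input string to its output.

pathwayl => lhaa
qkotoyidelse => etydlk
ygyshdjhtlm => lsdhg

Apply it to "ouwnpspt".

tnsu

What's happening: keep every other character starting from the second (positions 2nd, 4th, 6th, ...), then swap the first and last characters.
"ouwnpspt" → "unst" → "tnsu".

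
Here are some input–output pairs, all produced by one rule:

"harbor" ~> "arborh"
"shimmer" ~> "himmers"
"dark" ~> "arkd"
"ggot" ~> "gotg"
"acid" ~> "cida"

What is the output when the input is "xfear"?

The transformation: move the first character to the end.
On "xfear" that produces "fearx".

fearx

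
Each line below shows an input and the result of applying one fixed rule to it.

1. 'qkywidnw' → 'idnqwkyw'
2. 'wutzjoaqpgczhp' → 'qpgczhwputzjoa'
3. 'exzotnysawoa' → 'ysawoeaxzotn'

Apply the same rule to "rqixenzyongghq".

yongghrqqixenz

The transformation: swap the first and last characters, then swap the front and back halves of the string.
Starting from "rqixenzyongghq": after the first operation, "qqixenzyongghr"; after the second, "yongghrqqixenz".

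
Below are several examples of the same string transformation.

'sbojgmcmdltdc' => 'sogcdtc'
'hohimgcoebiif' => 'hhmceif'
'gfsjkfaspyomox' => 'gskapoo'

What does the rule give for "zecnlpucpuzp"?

What's happening: keep every other character starting from the first (positions 1st, 3rd, 5th, ...).
Applying that to "zecnlpucpuzp" gives "zclupz".

zclupz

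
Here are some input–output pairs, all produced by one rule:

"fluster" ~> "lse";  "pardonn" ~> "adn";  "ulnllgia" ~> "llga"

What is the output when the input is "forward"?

owr

Rule — keep every other character starting from the second (positions 2nd, 4th, 6th, ...).
For "forward" the result is "owr".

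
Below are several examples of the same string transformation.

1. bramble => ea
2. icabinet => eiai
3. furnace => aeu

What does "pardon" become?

The rule is to move the last 3 characters to the front (rotate right by 3), then keep only the vowels.
Applying that to "pardon" gives "oa".

oa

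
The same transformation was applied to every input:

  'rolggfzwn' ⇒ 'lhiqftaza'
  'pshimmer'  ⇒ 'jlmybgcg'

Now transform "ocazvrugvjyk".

Each output is the input with this applied: shift every letter 6 places backward in the alphabet (wrapping around), then take characters alternately from the front and the back (1st, last, 2nd, 2nd-last, ...).
Applying both steps to "ocazvrugvjyk": "iwutploapdse", then "iewsudtppalo".

iewsudtppalo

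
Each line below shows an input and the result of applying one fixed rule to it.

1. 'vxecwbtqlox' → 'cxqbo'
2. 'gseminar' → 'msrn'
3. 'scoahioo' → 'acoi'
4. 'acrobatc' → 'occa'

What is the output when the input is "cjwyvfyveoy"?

Each output is the input with this applied: keep every other character starting from the second (positions 2nd, 4th, 6th, ...), then swap each adjacent pair of characters (1↔2, 3↔4, ...).
For "cjwyvfyveoy" the result is "yjvfo".

yjvfo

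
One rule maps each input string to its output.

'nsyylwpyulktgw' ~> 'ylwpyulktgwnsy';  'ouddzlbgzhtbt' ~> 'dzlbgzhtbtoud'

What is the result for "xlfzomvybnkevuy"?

The transformation: move the first 3 characters to the end (rotate left by 3).
For "xlfzomvybnkevuy" the result is "zomvybnkevuyxlf".

zomvybnkevuyxlf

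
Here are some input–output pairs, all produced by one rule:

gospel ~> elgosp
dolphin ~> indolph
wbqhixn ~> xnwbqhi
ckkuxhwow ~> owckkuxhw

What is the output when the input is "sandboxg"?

The pattern: move the last 2 characters to the front (rotate right by 2).
Doing the same to "sandboxg": "xgsandbo".

xgsandbo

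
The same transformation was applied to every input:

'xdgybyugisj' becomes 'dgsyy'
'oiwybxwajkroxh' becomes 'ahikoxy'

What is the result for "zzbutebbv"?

beuz

Rule — keep every other character starting from the second (positions 2nd, 4th, 6th, ...), then sort the characters into alphabetical order.
Starting from "zzbutebbv": after the first operation, "zueb"; after the second, "beuz".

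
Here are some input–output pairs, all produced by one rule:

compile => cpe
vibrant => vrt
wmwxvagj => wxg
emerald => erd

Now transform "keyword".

What's happening: keep one character in every 3, starting at position 1 (positions 1st, 4th, 7th, ...).
For "keyword" the result is "kwd".

kwd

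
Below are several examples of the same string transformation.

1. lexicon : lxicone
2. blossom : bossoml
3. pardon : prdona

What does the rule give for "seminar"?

In each case the input is transformed by: move the first character to the end, then swap the first and last characters.
Starting from "seminar": after the first operation, "eminars"; after the second, "sminare".
(Check on "blossom": → "lossomb" → "bossoml" ✓)

sminare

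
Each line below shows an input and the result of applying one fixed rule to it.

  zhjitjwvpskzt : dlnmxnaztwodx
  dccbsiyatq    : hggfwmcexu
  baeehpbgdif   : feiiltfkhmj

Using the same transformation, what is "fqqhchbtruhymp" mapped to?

Rule — shift every letter 4 places forward in the alphabet (wrapping around).
For "fqqhchbtruhymp" the result is "juulglfxvylcqt".

juulglfxvylcqt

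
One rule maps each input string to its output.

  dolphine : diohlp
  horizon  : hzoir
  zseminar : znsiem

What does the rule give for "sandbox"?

What's happening: delete the last 2 characters, then take characters alternately from the front and the back (1st, last, 2nd, 2nd-last, ...).
Applying both steps to "sandbox": "sandb", then "sbadn".

sbadn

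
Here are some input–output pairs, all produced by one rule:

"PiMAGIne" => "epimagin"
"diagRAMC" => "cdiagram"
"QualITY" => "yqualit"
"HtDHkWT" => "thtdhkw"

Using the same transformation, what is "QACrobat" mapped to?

In each case the input is transformed by: move the last character to the front, then convert every letter to lowercase.
Applying that to "QACrobat" gives "tqacroba".

tqacroba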